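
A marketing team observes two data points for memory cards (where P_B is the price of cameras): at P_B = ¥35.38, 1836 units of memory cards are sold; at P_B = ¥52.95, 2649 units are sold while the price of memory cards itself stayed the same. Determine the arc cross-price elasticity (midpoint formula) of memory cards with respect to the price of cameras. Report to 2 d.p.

0.91

ΔQ_A = 2649 − 1836 = 813; ΔP_B = 52.95 − 35.38 = 17.57.
Midpoints: Q̄_A = 2242.5, P̄_B = 44.17.
ε = (ΔQ_A/Q̄_A)/(ΔP_B/P̄_B) = (813/2242.5)/(17.57/44.17) ≈ 0.91.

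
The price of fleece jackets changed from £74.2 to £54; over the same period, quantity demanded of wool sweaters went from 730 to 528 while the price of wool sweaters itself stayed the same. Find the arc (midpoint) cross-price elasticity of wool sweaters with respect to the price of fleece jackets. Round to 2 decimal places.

ΔQ_A = 528 − 730 = -202; ΔP_B = 54 − 74.2 = -20.2.
Midpoints: Q̄_A = 629.0, P̄_B = 64.10.
ε = (ΔQ_A/Q̄_A)/(ΔP_B/P̄_B) = (-202/629.0)/(-20.2/64.10) ≈ 1.02.
ε > 0: wool sweaters and fleece jackets are substitutes.

1.02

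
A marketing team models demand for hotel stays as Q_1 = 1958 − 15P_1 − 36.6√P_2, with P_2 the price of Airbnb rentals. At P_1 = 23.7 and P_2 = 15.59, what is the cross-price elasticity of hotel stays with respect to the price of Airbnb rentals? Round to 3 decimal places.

-0.050

At P_1 = 23.7 and P_2 = 15.59: Q_1 = 1457.988.
∂Q_1/∂P_2 = -36.6/(2√P_2) = -36.6/(2√15.59) = -4.6348.
ε = (∂Q_1/∂P_2)(P_2/Q_1) = -4.6348 × (15.59/1457.988) ≈ -0.050.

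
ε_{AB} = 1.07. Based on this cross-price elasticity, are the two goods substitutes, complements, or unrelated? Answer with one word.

substitutes

ε = 1.07 > 0, so a higher price of good B raises demand for good A: substitutes.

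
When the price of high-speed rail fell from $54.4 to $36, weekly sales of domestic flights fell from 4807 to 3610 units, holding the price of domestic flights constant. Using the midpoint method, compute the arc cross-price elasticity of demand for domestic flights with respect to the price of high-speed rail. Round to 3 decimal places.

ΔQ_A = 3610 − 4807 = -1197; ΔP_B = 36 − 54.4 = -18.4.
Midpoints: Q̄_A = 4208.5, P̄_B = 45.20.
ε = (ΔQ_A/Q̄_A)/(ΔP_B/P̄_B) = (-1197/4208.5)/(-18.4/45.20) ≈ 0.699.
ε > 0: domestic flights and high-speed rail are substitutes.

0.699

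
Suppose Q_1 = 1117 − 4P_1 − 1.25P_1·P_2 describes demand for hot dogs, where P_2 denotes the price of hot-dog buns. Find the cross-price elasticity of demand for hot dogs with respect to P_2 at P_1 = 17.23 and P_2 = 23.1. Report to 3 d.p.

At P_1 = 17.23 and P_2 = 23.1: Q_1 = 550.564.
∂Q_1/∂P_2 = -1.25P_1 = -1.25(17.23) = -21.5375.
ε = (∂Q_1/∂P_2)(P_2/Q_1) = -21.5375 × (23.1/550.564) ≈ -0.904.

-0.904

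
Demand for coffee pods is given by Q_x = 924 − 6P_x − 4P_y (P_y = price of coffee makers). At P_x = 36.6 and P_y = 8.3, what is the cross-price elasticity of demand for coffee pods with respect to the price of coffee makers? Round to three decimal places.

-0.049

At P_x = 36.6 and P_y = 8.3: Q_x = 671.2.
∂Q_x/∂P_y = -4.
ε = (∂Q_x/∂P_y)(P_y/Q_x) = -4 × (8.3/671.2) ≈ -0.049.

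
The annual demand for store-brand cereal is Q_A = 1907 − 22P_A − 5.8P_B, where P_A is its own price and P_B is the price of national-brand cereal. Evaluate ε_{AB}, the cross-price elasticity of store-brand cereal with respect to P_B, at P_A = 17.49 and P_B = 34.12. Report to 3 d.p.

-0.149

At P_A = 17.49 and P_B = 34.12: Q_A = 1324.324.
∂Q_A/∂P_B = -5.8.
ε = (∂Q_A/∂P_B)(P_B/Q_A) = -5.8 × (34.12/1324.324) ≈ -0.149.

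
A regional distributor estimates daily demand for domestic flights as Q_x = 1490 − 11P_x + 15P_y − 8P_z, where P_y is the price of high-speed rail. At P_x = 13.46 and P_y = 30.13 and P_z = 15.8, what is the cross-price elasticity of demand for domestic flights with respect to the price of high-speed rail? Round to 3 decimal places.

0.271

At P_x = 13.46 and P_y = 30.13 and P_z = 15.8: Q_x = 1667.49.
∂Q_x/∂P_y = 15.
ε = (∂Q_x/∂P_y)(P_y/Q_x) = 15 × (30.13/1667.49) ≈ 0.271.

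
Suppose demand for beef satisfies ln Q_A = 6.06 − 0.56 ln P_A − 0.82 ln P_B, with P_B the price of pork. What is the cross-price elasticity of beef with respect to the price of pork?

-0.82

In a log-linear (constant-elasticity) demand function, the coefficient on ln P_B is the cross-price elasticity.
ε = -0.82. Negative, so beef and pork are complements.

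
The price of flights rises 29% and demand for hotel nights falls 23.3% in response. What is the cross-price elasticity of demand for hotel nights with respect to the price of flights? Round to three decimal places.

-0.803

ε = (%ΔQ of hotel nights) / (%ΔP of flights) = (-23.3%) / (29%) ≈ -0.803.
Negative cross-price elasticity: complements.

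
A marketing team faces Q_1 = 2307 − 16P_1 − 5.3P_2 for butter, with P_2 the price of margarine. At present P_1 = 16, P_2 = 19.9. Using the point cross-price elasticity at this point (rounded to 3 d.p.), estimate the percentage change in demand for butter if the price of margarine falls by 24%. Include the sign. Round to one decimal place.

At P_1 = 16, P_2 = 19.9: Q_1 = 1945.53.
∂Q_1/∂P_2 = -5.3.
ε = (∂Q_1/∂P_2)(P_2/Q_1) = -5.3000 × 19.9/1945.53 ≈ -0.054.
%ΔQ_1 ≈ ε × %ΔP_2 = -0.054 × (-24%) = 1.3%.

1.3%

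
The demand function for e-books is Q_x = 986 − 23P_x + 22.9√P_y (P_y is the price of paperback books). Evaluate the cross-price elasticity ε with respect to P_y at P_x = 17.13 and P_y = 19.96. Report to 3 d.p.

0.074

At P_x = 17.13 and P_y = 19.96: Q_x = 694.319.
∂Q_x/∂P_y = 22.9/(2√P_y) = 22.9/(2√19.96) = 2.5629.
ε = (∂Q_x/∂P_y)(P_y/Q_x) = 2.5629 × (19.96/694.319) ≈ 0.074.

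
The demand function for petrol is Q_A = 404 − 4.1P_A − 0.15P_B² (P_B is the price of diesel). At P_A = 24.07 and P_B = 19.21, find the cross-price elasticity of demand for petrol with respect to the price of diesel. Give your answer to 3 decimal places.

-0.443

At P_A = 24.07 and P_B = 19.21: Q_A = 249.959.
∂Q_A/∂P_B = -0.3P_B = -0.3(19.21) = -5.7630.
ε = (∂Q_A/∂P_B)(P_B/Q_A) = -5.7630 × (19.21/249.959) ≈ -0.443.
ε < 0: complements.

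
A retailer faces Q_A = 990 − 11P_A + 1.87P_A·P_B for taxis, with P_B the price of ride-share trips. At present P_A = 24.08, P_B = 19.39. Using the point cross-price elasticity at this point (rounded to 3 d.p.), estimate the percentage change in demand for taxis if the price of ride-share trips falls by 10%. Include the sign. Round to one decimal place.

-5.5%

At P_A = 24.08, P_B = 19.39: Q_A = 1598.244.
∂Q_A/∂P_B = 1.87P_A = 45.0296.
ε = (∂Q_A/∂P_B)(P_B/Q_A) = 45.0296 × 19.39/1598.244 ≈ 0.546.
%ΔQ_A ≈ ε × %ΔP_B = 0.546 × (-10%) = -5.5%.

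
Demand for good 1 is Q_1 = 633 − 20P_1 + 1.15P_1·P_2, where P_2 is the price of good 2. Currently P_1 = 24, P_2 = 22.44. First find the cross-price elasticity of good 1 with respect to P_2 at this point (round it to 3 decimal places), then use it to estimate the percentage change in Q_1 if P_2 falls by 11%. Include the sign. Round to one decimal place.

At P_1 = 24, P_2 = 22.44: Q_1 = 772.344.
∂Q_1/∂P_2 = 1.15P_1 = 27.6000.
ε = (∂Q_1/∂P_2)(P_2/Q_1) = 27.6000 × 22.44/772.344 ≈ 0.802.
%ΔQ_1 ≈ ε × %ΔP_2 = 0.802 × (-11%) = -8.8%.

-8.8%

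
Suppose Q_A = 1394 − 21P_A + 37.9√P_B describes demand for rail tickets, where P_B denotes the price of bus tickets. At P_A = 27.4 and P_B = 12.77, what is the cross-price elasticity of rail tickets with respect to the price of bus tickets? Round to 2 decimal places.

0.07

At P_A = 27.4 and P_B = 12.77: Q_A = 954.036.
∂Q_A/∂P_B = 37.9/(2√P_B) = 37.9/(2√12.77) = 5.3029.
ε = (∂Q_A/∂P_B)(P_B/Q_A) = 5.3029 × (12.77/954.036) ≈ 0.07.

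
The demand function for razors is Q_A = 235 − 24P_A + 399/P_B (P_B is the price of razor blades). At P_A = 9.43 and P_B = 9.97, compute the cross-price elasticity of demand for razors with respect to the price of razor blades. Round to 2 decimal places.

At P_A = 9.43 and P_B = 9.97: Q_A = 48.700.
∂Q_A/∂P_B = −399/P_B² = -4.0140.
ε = (∂Q_A/∂P_B)(P_B/Q_A) = -4.0140 × (9.97/48.700) ≈ -0.82.

-0.82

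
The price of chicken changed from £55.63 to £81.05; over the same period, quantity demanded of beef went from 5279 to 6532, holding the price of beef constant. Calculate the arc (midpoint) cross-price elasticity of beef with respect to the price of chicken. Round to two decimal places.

ΔQ_A = 6532 − 5279 = 1253; ΔP_B = 81.05 − 55.63 = 25.42.
Midpoints: Q̄_A = 5905.5, P̄_B = 68.34.
ε = (ΔQ_A/Q̄_A)/(ΔP_B/P̄_B) = (1253/5905.5)/(25.42/68.34) ≈ 0.57.

0.57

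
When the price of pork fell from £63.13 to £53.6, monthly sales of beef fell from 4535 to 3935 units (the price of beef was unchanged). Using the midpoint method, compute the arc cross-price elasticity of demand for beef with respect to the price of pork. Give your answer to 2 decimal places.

0.87

ΔQ_A = 3935 − 4535 = -600; ΔP_B = 53.6 − 63.13 = -9.53.
Midpoints: Q̄_A = 4235.0, P̄_B = 58.37.
ε = (ΔQ_A/Q̄_A)/(ΔP_B/P̄_B) = (-600/4235.0)/(-9.53/58.37) ≈ 0.87.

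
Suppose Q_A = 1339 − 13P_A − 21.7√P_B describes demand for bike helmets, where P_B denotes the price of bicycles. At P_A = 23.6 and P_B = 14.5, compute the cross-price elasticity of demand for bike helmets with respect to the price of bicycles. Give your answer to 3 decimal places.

-0.044

At P_A = 23.6 and P_B = 14.5: Q_A = 949.569.
∂Q_A/∂P_B = -21.7/(2√P_B) = -21.7/(2√14.5) = -2.8493.
ε = (∂Q_A/∂P_B)(P_B/Q_A) = -2.8493 × (14.5/949.569) ≈ -0.044.
ε < 0: complements.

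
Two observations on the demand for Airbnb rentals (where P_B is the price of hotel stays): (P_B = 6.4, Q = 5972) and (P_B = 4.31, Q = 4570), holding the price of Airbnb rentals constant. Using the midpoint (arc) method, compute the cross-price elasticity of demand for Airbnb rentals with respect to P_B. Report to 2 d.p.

0.68

ΔQ_A = 4570 − 5972 = -1402; ΔP_B = 4.31 − 6.4 = -2.09.
Midpoints: Q̄_A = 5271.0, P̄_B = 5.36.
ε = (ΔQ_A/Q̄_A)/(ΔP_B/P̄_B) = (-1402/5271.0)/(-2.09/5.36) ≈ 0.68.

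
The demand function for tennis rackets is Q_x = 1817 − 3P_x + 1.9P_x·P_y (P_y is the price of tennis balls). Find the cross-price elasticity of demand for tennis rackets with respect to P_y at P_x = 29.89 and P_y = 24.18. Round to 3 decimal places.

0.443

At P_x = 29.89 and P_y = 24.18: Q_x = 3100.536.
∂Q_x/∂P_y = 1.9P_x = 1.9(29.89) = 56.7910.
ε = (∂Q_x/∂P_y)(P_y/Q_x) = 56.7910 × (24.18/3100.536) ≈ 0.443.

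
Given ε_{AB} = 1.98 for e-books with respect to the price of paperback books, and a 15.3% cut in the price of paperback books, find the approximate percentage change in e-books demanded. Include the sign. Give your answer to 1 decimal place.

-30.3%

%ΔQ ≈ ε × %ΔP of paperback books = 1.98 × (-15.3%) = -30.3%.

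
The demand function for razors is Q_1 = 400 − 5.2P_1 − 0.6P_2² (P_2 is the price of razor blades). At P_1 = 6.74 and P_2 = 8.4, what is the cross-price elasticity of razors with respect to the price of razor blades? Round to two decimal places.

-0.26

At P_1 = 6.74 and P_2 = 8.4: Q_1 = 322.616.
∂Q_1/∂P_2 = -1.2P_2 = -1.2(8.4) = -10.0800.
ε = (∂Q_1/∂P_2)(P_2/Q_1) = -10.0800 × (8.4/322.616) ≈ -0.26.
ε < 0: complements.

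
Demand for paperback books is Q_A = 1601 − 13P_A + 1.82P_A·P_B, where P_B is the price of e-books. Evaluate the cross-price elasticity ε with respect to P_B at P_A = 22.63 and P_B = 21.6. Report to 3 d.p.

0.405

At P_A = 22.63 and P_B = 21.6: Q_A = 2196.441.
∂Q_A/∂P_B = 1.82P_A = 1.82(22.63) = 41.1866.
ε = (∂Q_A/∂P_B)(P_B/Q_A) = 41.1866 × (21.6/2196.441) ≈ 0.405.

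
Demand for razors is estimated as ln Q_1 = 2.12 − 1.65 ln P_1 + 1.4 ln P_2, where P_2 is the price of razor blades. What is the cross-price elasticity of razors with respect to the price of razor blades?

1.40

In a log-linear (constant-elasticity) demand function, the coefficient on ln P_2 is the cross-price elasticity.
ε = 1.40. Positive, so razors and razor blades are substitutes.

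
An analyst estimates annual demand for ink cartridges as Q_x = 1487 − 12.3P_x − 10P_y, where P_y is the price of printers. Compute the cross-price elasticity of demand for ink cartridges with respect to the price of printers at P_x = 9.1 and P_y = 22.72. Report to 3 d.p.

At P_x = 9.1 and P_y = 22.72: Q_x = 1147.87.
∂Q_x/∂P_y = -10.
ε = (∂Q_x/∂P_y)(P_y/Q_x) = -10 × (22.72/1147.87) ≈ -0.198.

-0.198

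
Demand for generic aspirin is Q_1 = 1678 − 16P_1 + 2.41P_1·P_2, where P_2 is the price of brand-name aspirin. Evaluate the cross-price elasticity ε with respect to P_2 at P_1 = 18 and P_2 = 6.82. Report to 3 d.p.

0.175

At P_1 = 18 and P_2 = 6.82: Q_1 = 1685.852.
∂Q_1/∂P_2 = 2.41P_1 = 2.41(18) = 43.3800.
ε = (∂Q_1/∂P_2)(P_2/Q_1) = 43.3800 × (6.82/1685.852) ≈ 0.175.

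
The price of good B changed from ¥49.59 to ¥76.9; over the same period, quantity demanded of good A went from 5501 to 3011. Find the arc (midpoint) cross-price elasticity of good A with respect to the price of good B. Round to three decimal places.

-1.355

ΔQ_A = 3011 − 5501 = -2490; ΔP_B = 76.9 − 49.59 = 27.31.
Midpoints: Q̄_A = 4256.0, P̄_B = 63.25.
ε = (ΔQ_A/Q̄_A)/(ΔP_B/P̄_B) = (-2490/4256.0)/(27.31/63.25) ≈ -1.355.
ε < 0: good A and good B are complements.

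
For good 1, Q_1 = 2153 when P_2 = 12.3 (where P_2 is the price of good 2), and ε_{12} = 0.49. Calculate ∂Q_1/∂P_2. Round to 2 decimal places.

ε = (∂Q_1/∂P_2)·(P_2/Q_1) ⇒ ∂Q_1/∂P_2 = ε·Q_1/P_2 = 0.49 × 2153/12.3 ≈ 85.77.

85.77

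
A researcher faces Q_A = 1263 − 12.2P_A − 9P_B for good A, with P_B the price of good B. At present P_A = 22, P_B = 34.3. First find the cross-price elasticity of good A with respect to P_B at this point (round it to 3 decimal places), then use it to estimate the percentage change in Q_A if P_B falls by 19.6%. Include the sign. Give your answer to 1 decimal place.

8.8%

At P_A = 22, P_B = 34.3: Q_A = 685.9.
∂Q_A/∂P_B = -9.
ε = (∂Q_A/∂P_B)(P_B/Q_A) = -9.0000 × 34.3/685.9 ≈ -0.450.
%ΔQ_A ≈ ε × %ΔP_B = -0.450 × (-19.6%) = 8.8%.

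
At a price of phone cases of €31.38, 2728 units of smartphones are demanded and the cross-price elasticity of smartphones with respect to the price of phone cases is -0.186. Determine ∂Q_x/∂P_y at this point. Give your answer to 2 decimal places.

ε = (∂Q_x/∂P_y)·(P_y/Q_x) ⇒ ∂Q_x/∂P_y = ε·Q_x/P_y = -0.186 × 2728/31.38 ≈ -16.17.

-16.17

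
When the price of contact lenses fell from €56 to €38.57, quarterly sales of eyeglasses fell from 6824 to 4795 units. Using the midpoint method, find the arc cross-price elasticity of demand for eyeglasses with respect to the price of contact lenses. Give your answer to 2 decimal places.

0.95

ΔQ_A = 4795 − 6824 = -2029; ΔP_B = 38.57 − 56 = -17.43.
Midpoints: Q̄_A = 5809.5, P̄_B = 47.28.
ε = (ΔQ_A/Q̄_A)/(ΔP_B/P̄_B) = (-2029/5809.5)/(-17.43/47.28) ≈ 0.95.
ε > 0: eyeglasses and contact lenses are substitutes.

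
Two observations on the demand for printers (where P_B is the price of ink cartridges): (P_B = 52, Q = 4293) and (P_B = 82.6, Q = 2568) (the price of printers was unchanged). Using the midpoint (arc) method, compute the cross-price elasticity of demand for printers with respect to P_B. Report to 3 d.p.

-1.106

ΔQ_A = 2568 − 4293 = -1725; ΔP_B = 82.6 − 52 = 30.6.
Midpoints: Q̄_A = 3430.5, P̄_B = 67.30.
ε = (ΔQ_A/Q̄_A)/(ΔP_B/P̄_B) = (-1725/3430.5)/(30.6/67.30) ≈ -1.106.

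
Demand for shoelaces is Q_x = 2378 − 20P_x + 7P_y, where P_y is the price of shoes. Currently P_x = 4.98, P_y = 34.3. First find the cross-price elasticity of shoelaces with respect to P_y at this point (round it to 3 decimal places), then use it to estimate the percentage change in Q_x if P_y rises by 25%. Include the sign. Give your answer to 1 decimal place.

2.4%

At P_x = 4.98, P_y = 34.3: Q_x = 2518.5.
∂Q_x/∂P_y = 7.
ε = (∂Q_x/∂P_y)(P_y/Q_x) = 7.0000 × 34.3/2518.5 ≈ 0.095.
%ΔQ_x ≈ ε × %ΔP_y = 0.095 × (25%) = 2.4%.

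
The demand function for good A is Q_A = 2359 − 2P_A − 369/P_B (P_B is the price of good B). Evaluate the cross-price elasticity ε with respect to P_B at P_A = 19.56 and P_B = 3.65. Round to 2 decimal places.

At P_A = 19.56 and P_B = 3.65: Q_A = 2218.784.
∂Q_A/∂P_B = 369/P_B² = 27.6975.
ε = (∂Q_A/∂P_B)(P_B/Q_A) = 27.6975 × (3.65/2218.784) ≈ 0.05.

0.05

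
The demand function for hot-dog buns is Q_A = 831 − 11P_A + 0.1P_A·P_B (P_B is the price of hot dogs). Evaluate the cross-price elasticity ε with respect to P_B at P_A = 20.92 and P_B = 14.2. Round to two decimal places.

0.05

At P_A = 20.92 and P_B = 14.2: Q_A = 630.586.
∂Q_A/∂P_B = 0.1P_A = 0.1(20.92) = 2.0920.
ε = (∂Q_A/∂P_B)(P_B/Q_A) = 2.0920 × (14.2/630.586) ≈ 0.05.
ε > 0: substitutes.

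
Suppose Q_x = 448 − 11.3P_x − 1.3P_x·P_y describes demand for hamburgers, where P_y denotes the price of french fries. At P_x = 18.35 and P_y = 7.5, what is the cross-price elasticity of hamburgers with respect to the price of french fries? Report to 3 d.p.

At P_x = 18.35 and P_y = 7.5: Q_x = 61.732.
∂Q_x/∂P_y = -1.3P_x = -1.3(18.35) = -23.8550.
ε = (∂Q_x/∂P_y)(P_y/Q_x) = -23.8550 × (7.5/61.732) ≈ -2.898.
ε < 0: complements.

-2.898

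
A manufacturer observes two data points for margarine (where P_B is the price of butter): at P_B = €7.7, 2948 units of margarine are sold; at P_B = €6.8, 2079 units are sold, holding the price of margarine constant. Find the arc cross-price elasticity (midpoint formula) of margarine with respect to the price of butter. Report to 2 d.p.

ΔQ_A = 2079 − 2948 = -869; ΔP_B = 6.8 − 7.7 = -0.9.
Midpoints: Q̄_A = 2513.5, P̄_B = 7.25.
ε = (ΔQ_A/Q̄_A)/(ΔP_B/P̄_B) = (-869/2513.5)/(-0.9/7.25) ≈ 2.79.
ε > 0: margarine and butter are substitutes.

2.79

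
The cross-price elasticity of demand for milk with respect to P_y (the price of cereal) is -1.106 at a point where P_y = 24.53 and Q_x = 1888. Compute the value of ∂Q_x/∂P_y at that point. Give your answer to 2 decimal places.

ε = (∂Q_x/∂P_y)·(P_y/Q_x) ⇒ ∂Q_x/∂P_y = ε·Q_x/P_y = -1.106 × 1888/24.53 ≈ -85.13.

-85.13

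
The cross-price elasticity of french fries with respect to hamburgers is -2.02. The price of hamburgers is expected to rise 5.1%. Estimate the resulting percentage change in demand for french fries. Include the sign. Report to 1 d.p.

%ΔQ ≈ ε × %ΔP of hamburgers = -2.02 × (5.1%) = -10.3%.
Demand for french fries falls by about 10.3%.

-10.3%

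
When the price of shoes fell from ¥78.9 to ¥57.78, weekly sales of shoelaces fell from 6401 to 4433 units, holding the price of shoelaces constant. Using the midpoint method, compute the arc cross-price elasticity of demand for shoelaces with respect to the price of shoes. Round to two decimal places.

ΔQ_A = 4433 − 6401 = -1968; ΔP_B = 57.78 − 78.9 = -21.12.
Midpoints: Q̄_A = 5417.0, P̄_B = 68.34.
ε = (ΔQ_A/Q̄_A)/(ΔP_B/P̄_B) = (-1968/5417.0)/(-21.12/68.34) ≈ 1.18.
ε > 0: shoelaces and shoes are substitutes.

1.18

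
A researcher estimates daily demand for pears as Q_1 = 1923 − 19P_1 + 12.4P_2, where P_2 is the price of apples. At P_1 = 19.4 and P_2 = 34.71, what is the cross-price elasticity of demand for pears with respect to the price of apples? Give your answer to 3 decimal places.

At P_1 = 19.4 and P_2 = 34.71: Q_1 = 1984.804.
∂Q_1/∂P_2 = 12.4.
ε = (∂Q_1/∂P_2)(P_2/Q_1) = 12.4 × (34.71/1984.804) ≈ 0.217.
Since ε > 0, pears and apples are substitutes.

0.217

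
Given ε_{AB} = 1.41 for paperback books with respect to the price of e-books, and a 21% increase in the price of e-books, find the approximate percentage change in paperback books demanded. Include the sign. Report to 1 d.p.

%ΔQ ≈ ε × %ΔP of e-books = 1.41 × (21%) = 29.6%.

29.6%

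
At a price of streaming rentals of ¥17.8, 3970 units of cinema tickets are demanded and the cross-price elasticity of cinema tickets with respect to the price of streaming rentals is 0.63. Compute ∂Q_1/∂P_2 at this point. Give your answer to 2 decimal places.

140.51

ε = (∂Q_1/∂P_2)·(P_2/Q_1) ⇒ ∂Q_1/∂P_2 = ε·Q_1/P_2 = 0.63 × 3970/17.8 ≈ 140.51.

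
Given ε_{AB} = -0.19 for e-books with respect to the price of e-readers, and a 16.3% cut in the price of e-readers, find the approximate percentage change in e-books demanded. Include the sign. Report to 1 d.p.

3.1%

%ΔQ ≈ ε × %ΔP of e-readers = -0.19 × (-16.3%) = 3.1%.
Demand for e-books rises by about 3.1%.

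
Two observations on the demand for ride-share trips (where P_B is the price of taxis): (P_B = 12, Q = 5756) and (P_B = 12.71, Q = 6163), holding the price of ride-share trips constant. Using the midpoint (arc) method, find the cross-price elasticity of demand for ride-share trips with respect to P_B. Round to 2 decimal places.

ΔQ_A = 6163 − 5756 = 407; ΔP_B = 12.71 − 12 = 0.71.
Midpoints: Q̄_A = 5959.5, P̄_B = 12.36.
ε = (ΔQ_A/Q̄_A)/(ΔP_B/P̄_B) = (407/5959.5)/(0.71/12.36) ≈ 1.19.
ε > 0: ride-share trips and taxis are substitutes.

1.19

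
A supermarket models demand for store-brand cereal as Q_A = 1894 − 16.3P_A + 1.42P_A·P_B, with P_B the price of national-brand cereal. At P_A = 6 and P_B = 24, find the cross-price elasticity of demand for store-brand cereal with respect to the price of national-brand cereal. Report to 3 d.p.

At P_A = 6 and P_B = 24: Q_A = 2000.68.
∂Q_A/∂P_B = 1.42P_A = 1.42(6) = 8.5200.
ε = (∂Q_A/∂P_B)(P_B/Q_A) = 8.5200 × (24/2000.68) ≈ 0.102.
ε > 0: substitutes.

0.102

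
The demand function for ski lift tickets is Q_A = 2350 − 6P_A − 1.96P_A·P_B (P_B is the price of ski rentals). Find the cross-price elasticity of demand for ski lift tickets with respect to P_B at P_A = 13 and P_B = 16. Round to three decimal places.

At P_A = 13 and P_B = 16: Q_A = 1864.32.
∂Q_A/∂P_B = -1.96P_A = -1.96(13) = -25.4800.
ε = (∂Q_A/∂P_B)(P_B/Q_A) = -25.4800 × (16/1864.32) ≈ -0.219.

-0.219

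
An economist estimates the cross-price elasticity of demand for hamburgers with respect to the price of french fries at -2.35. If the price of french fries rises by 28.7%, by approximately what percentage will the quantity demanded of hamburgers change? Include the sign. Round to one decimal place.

-67.4%

%ΔQ ≈ ε × %ΔP of french fries = -2.35 × (28.7%) = -67.4%.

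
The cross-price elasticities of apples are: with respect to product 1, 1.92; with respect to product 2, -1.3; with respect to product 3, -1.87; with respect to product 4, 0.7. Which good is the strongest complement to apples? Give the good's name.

Complements have ε < 0. The most negative value is -1.87 (product 3).

product 3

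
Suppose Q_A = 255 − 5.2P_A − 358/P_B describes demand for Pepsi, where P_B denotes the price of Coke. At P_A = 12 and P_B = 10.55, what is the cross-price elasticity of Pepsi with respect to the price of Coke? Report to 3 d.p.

At P_A = 12 and P_B = 10.55: Q_A = 158.666.
∂Q_A/∂P_B = 358/P_B² = 3.2165.
ε = (∂Q_A/∂P_B)(P_B/Q_A) = 3.2165 × (10.55/158.666) ≈ 0.214.

0.214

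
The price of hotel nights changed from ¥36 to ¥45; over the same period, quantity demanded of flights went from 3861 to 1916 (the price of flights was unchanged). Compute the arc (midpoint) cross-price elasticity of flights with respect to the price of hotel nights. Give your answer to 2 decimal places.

ΔQ_A = 1916 − 3861 = -1945; ΔP_B = 45 − 36 = 9.
Midpoints: Q̄_A = 2888.5, P̄_B = 40.50.
ε = (ΔQ_A/Q̄_A)/(ΔP_B/P̄_B) = (-1945/2888.5)/(9/40.50) ≈ -3.03.
ε < 0: flights and hotel nights are complements.

-3.03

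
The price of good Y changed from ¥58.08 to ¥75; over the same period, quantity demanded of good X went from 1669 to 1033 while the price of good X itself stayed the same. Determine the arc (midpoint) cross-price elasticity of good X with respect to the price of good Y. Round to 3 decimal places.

-1.851

ΔQ_X = 1033 − 1669 = -636; ΔP_Y = 75 − 58.08 = 16.92.
Midpoints: Q̄_X = 1351.0, P̄_Y = 66.54.
ε = (ΔQ_X/Q̄_X)/(ΔP_Y/P̄_Y) = (-636/1351.0)/(16.92/66.54) ≈ -1.851.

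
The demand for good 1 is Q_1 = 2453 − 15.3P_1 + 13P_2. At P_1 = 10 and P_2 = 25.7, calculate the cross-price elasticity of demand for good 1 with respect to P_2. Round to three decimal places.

At P_1 = 10 and P_2 = 25.7: Q_1 = 2634.1.
∂Q_1/∂P_2 = 13.
ε = (∂Q_1/∂P_2)(P_2/Q_1) = 13 × (25.7/2634.1) ≈ 0.127.

0.127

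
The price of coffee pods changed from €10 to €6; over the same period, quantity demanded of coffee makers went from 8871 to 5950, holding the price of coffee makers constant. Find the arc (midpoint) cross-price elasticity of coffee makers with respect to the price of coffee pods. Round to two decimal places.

0.79

ΔQ_A = 5950 − 8871 = -2921; ΔP_B = 6 − 10 = -4.
Midpoints: Q̄_A = 7410.5, P̄_B = 8.00.
ε = (ΔQ_A/Q̄_A)/(ΔP_B/P̄_B) = (-2921/7410.5)/(-4/8.00) ≈ 0.79.
ε > 0: coffee makers and coffee pods are substitutes.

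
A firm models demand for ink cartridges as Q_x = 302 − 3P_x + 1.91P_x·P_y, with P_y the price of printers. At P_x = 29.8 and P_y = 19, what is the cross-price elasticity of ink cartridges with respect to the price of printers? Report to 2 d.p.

0.84

At P_x = 29.8 and P_y = 19: Q_x = 1294.042.
∂Q_x/∂P_y = 1.91P_x = 1.91(29.8) = 56.9180.
ε = (∂Q_x/∂P_y)(P_y/Q_x) = 56.9180 × (19/1294.042) ≈ 0.84.
ε > 0: substitutes.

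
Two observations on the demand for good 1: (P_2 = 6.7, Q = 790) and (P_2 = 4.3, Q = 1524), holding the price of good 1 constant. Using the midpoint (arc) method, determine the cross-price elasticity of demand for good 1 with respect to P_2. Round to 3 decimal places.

-1.454

ΔQ_1 = 1524 − 790 = 734; ΔP_2 = 4.3 − 6.7 = -2.4.
Midpoints: Q̄_1 = 1157.0, P̄_2 = 5.50.
ε = (ΔQ_1/Q̄_1)/(ΔP_2/P̄_2) = (734/1157.0)/(-2.4/5.50) ≈ -1.454.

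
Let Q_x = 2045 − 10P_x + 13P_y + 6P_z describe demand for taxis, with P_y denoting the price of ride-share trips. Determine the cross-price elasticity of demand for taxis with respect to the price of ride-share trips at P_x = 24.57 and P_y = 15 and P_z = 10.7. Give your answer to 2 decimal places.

0.09

At P_x = 24.57 and P_y = 15 and P_z = 10.7: Q_x = 2058.5.
∂Q_x/∂P_y = 13.
ε = (∂Q_x/∂P_y)(P_y/Q_x) = 13 × (15/2058.5) ≈ 0.09.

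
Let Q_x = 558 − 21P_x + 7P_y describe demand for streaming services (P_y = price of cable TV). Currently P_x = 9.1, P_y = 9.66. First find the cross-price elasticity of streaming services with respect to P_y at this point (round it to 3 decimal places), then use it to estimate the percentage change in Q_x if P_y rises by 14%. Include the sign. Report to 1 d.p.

2.2%

At P_x = 9.1, P_y = 9.66: Q_x = 434.52.
∂Q_x/∂P_y = 7.
ε = (∂Q_x/∂P_y)(P_y/Q_x) = 7.0000 × 9.66/434.52 ≈ 0.156.
%ΔQ_x ≈ ε × %ΔP_y = 0.156 × (14%) = 2.2%.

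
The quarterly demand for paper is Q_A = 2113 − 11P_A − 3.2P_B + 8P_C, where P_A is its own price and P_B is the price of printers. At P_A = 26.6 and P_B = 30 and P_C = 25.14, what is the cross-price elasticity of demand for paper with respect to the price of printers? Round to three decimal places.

At P_A = 26.6 and P_B = 30 and P_C = 25.14: Q_A = 1925.52.
∂Q_A/∂P_B = -3.2.
ε = (∂Q_A/∂P_B)(P_B/Q_A) = -3.2 × (30/1925.52) ≈ -0.050.

-0.050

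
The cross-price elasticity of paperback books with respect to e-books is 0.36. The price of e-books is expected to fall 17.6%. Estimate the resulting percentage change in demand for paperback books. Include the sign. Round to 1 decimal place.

%ΔQ ≈ ε × %ΔP of e-books = 0.36 × (-17.6%) = -6.3%.

-6.3%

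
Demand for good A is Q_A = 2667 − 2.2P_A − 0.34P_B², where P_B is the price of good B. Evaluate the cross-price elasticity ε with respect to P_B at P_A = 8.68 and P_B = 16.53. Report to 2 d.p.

At P_A = 8.68 and P_B = 16.53: Q_A = 2555.002.
∂Q_A/∂P_B = -0.68P_B = -0.68(16.53) = -11.2404.
ε = (∂Q_A/∂P_B)(P_B/Q_A) = -11.2404 × (16.53/2555.002) ≈ -0.07.
ε < 0: complements.

-0.07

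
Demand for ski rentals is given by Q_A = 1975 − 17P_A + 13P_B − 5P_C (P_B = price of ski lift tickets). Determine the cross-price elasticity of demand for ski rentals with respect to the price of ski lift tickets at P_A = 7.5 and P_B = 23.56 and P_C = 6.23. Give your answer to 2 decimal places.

At P_A = 7.5 and P_B = 23.56 and P_C = 6.23: Q_A = 2122.63.
∂Q_A/∂P_B = 13.
ε = (∂Q_A/∂P_B)(P_B/Q_A) = 13 × (23.56/2122.63) ≈ 0.14.

0.14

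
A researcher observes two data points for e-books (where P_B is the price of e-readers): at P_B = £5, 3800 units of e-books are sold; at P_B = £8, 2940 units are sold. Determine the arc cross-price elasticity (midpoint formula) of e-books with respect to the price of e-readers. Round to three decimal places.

ΔQ_A = 2940 − 3800 = -860; ΔP_B = 8 − 5 = 3.
Midpoints: Q̄_A = 3370.0, P̄_B = 6.50.
ε = (ΔQ_A/Q̄_A)/(ΔP_B/P̄_B) = (-860/3370.0)/(3/6.50) ≈ -0.553.

-0.553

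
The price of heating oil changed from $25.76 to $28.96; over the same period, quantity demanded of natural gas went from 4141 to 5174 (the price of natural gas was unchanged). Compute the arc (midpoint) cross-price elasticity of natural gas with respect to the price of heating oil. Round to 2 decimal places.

ΔQ_A = 5174 − 4141 = 1033; ΔP_B = 28.96 − 25.76 = 3.2.
Midpoints: Q̄_A = 4657.5, P̄_B = 27.36.
ε = (ΔQ_A/Q̄_A)/(ΔP_B/P̄_B) = (1033/4657.5)/(3.2/27.36) ≈ 1.90.
ε > 0: natural gas and heating oil are substitutes.

1.90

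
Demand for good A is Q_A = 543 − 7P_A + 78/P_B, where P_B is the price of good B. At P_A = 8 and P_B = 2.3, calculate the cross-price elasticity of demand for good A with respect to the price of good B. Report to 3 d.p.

-0.065

At P_A = 8 and P_B = 2.3: Q_A = 520.913.
∂Q_A/∂P_B = −78/P_B² = -14.7448.
ε = (∂Q_A/∂P_B)(P_B/Q_A) = -14.7448 × (2.3/520.913) ≈ -0.065.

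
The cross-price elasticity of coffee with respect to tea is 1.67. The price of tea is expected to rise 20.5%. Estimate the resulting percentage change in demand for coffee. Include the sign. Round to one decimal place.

34.2%

%ΔQ ≈ ε × %ΔP of tea = 1.67 × (20.5%) = 34.2%.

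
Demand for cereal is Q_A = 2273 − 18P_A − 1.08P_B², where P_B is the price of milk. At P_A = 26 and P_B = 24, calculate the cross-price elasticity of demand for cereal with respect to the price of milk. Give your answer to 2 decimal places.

At P_A = 26 and P_B = 24: Q_A = 1182.92.
∂Q_A/∂P_B = -2.16P_B = -2.16(24) = -51.8400.
ε = (∂Q_A/∂P_B)(P_B/Q_A) = -51.8400 × (24/1182.92) ≈ -1.05.

-1.05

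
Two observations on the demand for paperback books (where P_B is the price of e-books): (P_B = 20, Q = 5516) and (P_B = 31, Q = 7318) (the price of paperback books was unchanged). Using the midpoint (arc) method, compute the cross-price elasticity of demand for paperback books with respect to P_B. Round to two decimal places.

0.65

ΔQ_A = 7318 − 5516 = 1802; ΔP_B = 31 − 20 = 11.
Midpoints: Q̄_A = 6417.0, P̄_B = 25.50.
ε = (ΔQ_A/Q̄_A)/(ΔP_B/P̄_B) = (1802/6417.0)/(11/25.50) ≈ 0.65.
ε > 0: paperback books and e-books are substitutes.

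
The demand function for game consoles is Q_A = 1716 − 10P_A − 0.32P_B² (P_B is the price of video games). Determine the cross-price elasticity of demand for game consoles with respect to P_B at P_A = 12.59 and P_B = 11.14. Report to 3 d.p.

-0.051

At P_A = 12.59 and P_B = 11.14: Q_A = 1550.388.
∂Q_A/∂P_B = -0.64P_B = -0.64(11.14) = -7.1296.
ε = (∂Q_A/∂P_B)(P_B/Q_A) = -7.1296 × (11.14/1550.388) ≈ -0.051.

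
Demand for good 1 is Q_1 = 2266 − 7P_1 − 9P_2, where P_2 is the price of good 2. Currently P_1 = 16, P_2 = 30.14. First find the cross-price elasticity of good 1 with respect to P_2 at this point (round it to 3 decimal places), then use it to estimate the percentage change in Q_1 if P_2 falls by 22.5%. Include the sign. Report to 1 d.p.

At P_1 = 16, P_2 = 30.14: Q_1 = 1882.74.
∂Q_1/∂P_2 = -9.
ε = (∂Q_1/∂P_2)(P_2/Q_1) = -9.0000 × 30.14/1882.74 ≈ -0.144.
%ΔQ_1 ≈ ε × %ΔP_2 = -0.144 × (-22.5%) = 3.2%.

3.2%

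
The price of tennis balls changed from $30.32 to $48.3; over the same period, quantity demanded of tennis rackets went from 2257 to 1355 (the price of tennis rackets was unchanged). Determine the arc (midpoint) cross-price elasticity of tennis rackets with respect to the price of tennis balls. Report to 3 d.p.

ΔQ_A = 1355 − 2257 = -902; ΔP_B = 48.3 − 30.32 = 17.98.
Midpoints: Q̄_A = 1806.0, P̄_B = 39.31.
ε = (ΔQ_A/Q̄_A)/(ΔP_B/P̄_B) = (-902/1806.0)/(17.98/39.31) ≈ -1.092.
ε < 0: tennis rackets and tennis balls are complements.

-1.092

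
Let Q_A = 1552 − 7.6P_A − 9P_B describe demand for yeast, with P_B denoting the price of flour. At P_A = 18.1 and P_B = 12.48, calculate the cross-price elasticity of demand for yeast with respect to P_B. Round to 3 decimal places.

At P_A = 18.1 and P_B = 12.48: Q_A = 1302.12.
∂Q_A/∂P_B = -9.
ε = (∂Q_A/∂P_B)(P_B/Q_A) = -9 × (12.48/1302.12) ≈ -0.086.

-0.086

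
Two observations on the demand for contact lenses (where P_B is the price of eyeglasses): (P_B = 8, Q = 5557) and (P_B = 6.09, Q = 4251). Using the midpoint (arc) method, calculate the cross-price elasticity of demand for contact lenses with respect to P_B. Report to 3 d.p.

0.982

ΔQ_A = 4251 − 5557 = -1306; ΔP_B = 6.09 − 8 = -1.91.
Midpoints: Q̄_A = 4904.0, P̄_B = 7.04.
ε = (ΔQ_A/Q̄_A)/(ΔP_B/P̄_B) = (-1306/4904.0)/(-1.91/7.04) ≈ 0.982.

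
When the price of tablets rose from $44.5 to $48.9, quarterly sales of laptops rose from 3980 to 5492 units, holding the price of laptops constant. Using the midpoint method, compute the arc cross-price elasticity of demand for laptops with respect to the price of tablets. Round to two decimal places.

3.39

ΔQ_A = 5492 − 3980 = 1512; ΔP_B = 48.9 − 44.5 = 4.4.
Midpoints: Q̄_A = 4736.0, P̄_B = 46.70.
ε = (ΔQ_A/Q̄_A)/(ΔP_B/P̄_B) = (1512/4736.0)/(4.4/46.70) ≈ 3.39.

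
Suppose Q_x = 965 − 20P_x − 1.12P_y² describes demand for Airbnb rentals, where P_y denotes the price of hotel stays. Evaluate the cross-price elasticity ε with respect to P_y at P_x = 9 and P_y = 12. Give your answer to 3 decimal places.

At P_x = 9 and P_y = 12: Q_x = 623.72.
∂Q_x/∂P_y = -2.24P_y = -2.24(12) = -26.8800.
ε = (∂Q_x/∂P_y)(P_y/Q_x) = -26.8800 × (12/623.72) ≈ -0.517.

-0.517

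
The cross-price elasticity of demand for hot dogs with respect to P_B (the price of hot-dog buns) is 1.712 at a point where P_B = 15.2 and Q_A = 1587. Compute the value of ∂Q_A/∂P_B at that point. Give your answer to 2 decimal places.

ε = (∂Q_A/∂P_B)·(P_B/Q_A) ⇒ ∂Q_A/∂P_B = ε·Q_A/P_B = 1.712 × 1587/15.2 ≈ 178.75.

178.75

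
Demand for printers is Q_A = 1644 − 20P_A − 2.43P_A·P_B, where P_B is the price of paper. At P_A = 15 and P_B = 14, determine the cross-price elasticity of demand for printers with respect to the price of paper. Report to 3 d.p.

-0.612

At P_A = 15 and P_B = 14: Q_A = 833.7.
∂Q_A/∂P_B = -2.43P_A = -2.43(15) = -36.4500.
ε = (∂Q_A/∂P_B)(P_B/Q_A) = -36.4500 × (14/833.7) ≈ -0.612.
ε < 0: complements.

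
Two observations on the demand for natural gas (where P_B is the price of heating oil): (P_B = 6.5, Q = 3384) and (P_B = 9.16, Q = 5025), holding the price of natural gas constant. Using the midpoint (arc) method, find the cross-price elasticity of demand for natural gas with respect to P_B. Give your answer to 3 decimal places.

ΔQ_A = 5025 − 3384 = 1641; ΔP_B = 9.16 − 6.5 = 2.66.
Midpoints: Q̄_A = 4204.5, P̄_B = 7.83.
ε = (ΔQ_A/Q̄_A)/(ΔP_B/P̄_B) = (1641/4204.5)/(2.66/7.83) ≈ 1.149.
ε > 0: natural gas and heating oil are substitutes.

1.149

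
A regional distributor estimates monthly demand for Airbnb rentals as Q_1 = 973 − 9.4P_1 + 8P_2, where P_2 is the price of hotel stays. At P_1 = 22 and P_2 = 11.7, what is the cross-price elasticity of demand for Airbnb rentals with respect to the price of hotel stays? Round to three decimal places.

At P_1 = 22 and P_2 = 11.7: Q_1 = 859.8.
∂Q_1/∂P_2 = 8.
ε = (∂Q_1/∂P_2)(P_2/Q_1) = 8 × (11.7/859.8) ≈ 0.109.
Since ε > 0, Airbnb rentals and hotel stays are substitutes.

0.109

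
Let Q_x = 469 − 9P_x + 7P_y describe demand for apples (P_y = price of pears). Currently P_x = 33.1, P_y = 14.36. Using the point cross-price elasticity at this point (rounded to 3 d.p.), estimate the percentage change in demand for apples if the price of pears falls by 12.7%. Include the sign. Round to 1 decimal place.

At P_x = 33.1, P_y = 14.36: Q_x = 271.62.
∂Q_x/∂P_y = 7.
ε = (∂Q_x/∂P_y)(P_y/Q_x) = 7.0000 × 14.36/271.62 ≈ 0.370.
%ΔQ_x ≈ ε × %ΔP_y = 0.370 × (-12.7%) = -4.7%.

-4.7%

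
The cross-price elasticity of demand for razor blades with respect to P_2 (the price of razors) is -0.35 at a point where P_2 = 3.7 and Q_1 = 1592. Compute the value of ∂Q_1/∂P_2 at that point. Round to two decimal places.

-150.59

ε = (∂Q_1/∂P_2)·(P_2/Q_1) ⇒ ∂Q_1/∂P_2 = ε·Q_1/P_2 = -0.35 × 1592/3.7 ≈ -150.59.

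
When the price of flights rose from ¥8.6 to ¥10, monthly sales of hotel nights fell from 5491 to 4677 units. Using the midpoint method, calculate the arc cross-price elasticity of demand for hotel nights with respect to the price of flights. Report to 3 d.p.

ΔQ_A = 4677 − 5491 = -814; ΔP_B = 10 − 8.6 = 1.4.
Midpoints: Q̄_A = 5084.0, P̄_B = 9.30.
ε = (ΔQ_A/Q̄_A)/(ΔP_B/P̄_B) = (-814/5084.0)/(1.4/9.30) ≈ -1.064.

-1.064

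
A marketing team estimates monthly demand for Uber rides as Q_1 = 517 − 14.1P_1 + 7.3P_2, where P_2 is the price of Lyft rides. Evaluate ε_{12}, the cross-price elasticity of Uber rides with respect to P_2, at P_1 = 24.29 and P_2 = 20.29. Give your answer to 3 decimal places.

0.459

At P_1 = 24.29 and P_2 = 20.29: Q_1 = 322.628.
∂Q_1/∂P_2 = 7.3.
ε = (∂Q_1/∂P_2)(P_2/Q_1) = 7.3 × (20.29/322.628) ≈ 0.459.
Since ε > 0, Uber rides and Lyft rides are substitutes.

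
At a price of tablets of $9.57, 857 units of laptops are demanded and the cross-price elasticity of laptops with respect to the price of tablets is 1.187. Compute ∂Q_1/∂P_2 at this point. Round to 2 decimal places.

ε = (∂Q_1/∂P_2)·(P_2/Q_1) ⇒ ∂Q_1/∂P_2 = ε·Q_1/P_2 = 1.187 × 857/9.57 ≈ 106.30.

106.30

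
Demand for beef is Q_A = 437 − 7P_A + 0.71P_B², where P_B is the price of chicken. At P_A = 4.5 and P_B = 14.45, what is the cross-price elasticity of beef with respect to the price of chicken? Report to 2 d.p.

At P_A = 4.5 and P_B = 14.45: Q_A = 553.750.
∂Q_A/∂P_B = 1.42P_B = 1.42(14.45) = 20.5190.
ε = (∂Q_A/∂P_B)(P_B/Q_A) = 20.5190 × (14.45/553.750) ≈ 0.54.

0.54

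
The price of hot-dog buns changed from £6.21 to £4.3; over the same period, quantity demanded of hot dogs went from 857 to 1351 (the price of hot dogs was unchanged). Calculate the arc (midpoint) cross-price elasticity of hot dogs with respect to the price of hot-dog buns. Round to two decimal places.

ΔQ_A = 1351 − 857 = 494; ΔP_B = 4.3 − 6.21 = -1.91.
Midpoints: Q̄_A = 1104.0, P̄_B = 5.25.
ε = (ΔQ_A/Q̄_A)/(ΔP_B/P̄_B) = (494/1104.0)/(-1.91/5.25) ≈ -1.23.

-1.23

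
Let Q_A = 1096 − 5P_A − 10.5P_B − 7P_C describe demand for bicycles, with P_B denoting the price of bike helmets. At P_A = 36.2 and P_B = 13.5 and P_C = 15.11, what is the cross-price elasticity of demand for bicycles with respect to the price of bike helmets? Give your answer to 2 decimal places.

-0.21

At P_A = 36.2 and P_B = 13.5 and P_C = 15.11: Q_A = 667.48.
∂Q_A/∂P_B = -10.5.
ε = (∂Q_A/∂P_B)(P_B/Q_A) = -10.5 × (13.5/667.48) ≈ -0.21.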